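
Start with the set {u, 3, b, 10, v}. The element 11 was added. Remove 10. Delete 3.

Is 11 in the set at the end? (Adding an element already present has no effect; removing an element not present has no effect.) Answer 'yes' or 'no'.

Answer: yes

Derivation:
Tracking the set through each operation:
Start: {10, 3, b, u, v}
Event 1 (add 11): added. Set: {10, 11, 3, b, u, v}
Event 2 (remove 10): removed. Set: {11, 3, b, u, v}
Event 3 (remove 3): removed. Set: {11, b, u, v}

Final set: {11, b, u, v} (size 4)
11 is in the final set.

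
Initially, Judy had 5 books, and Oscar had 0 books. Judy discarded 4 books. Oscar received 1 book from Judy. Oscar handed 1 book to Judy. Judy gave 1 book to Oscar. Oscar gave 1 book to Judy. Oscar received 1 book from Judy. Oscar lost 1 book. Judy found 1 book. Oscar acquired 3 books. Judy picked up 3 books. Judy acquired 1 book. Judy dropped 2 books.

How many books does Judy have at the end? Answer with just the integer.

Tracking counts step by step:
Start: Judy=5, Oscar=0
Event 1 (Judy -4): Judy: 5 -> 1. State: Judy=1, Oscar=0
Event 2 (Judy -> Oscar, 1): Judy: 1 -> 0, Oscar: 0 -> 1. State: Judy=0, Oscar=1
Event 3 (Oscar -> Judy, 1): Oscar: 1 -> 0, Judy: 0 -> 1. State: Judy=1, Oscar=0
Event 4 (Judy -> Oscar, 1): Judy: 1 -> 0, Oscar: 0 -> 1. State: Judy=0, Oscar=1
Event 5 (Oscar -> Judy, 1): Oscar: 1 -> 0, Judy: 0 -> 1. State: Judy=1, Oscar=0
Event 6 (Judy -> Oscar, 1): Judy: 1 -> 0, Oscar: 0 -> 1. State: Judy=0, Oscar=1
Event 7 (Oscar -1): Oscar: 1 -> 0. State: Judy=0, Oscar=0
Event 8 (Judy +1): Judy: 0 -> 1. State: Judy=1, Oscar=0
Event 9 (Oscar +3): Oscar: 0 -> 3. State: Judy=1, Oscar=3
Event 10 (Judy +3): Judy: 1 -> 4. State: Judy=4, Oscar=3
Event 11 (Judy +1): Judy: 4 -> 5. State: Judy=5, Oscar=3
Event 12 (Judy -2): Judy: 5 -> 3. State: Judy=3, Oscar=3

Judy's final count: 3

Answer: 3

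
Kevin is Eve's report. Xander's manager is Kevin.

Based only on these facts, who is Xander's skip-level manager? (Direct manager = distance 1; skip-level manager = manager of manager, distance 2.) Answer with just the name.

Answer: Eve

Derivation:
Reconstructing the manager chain from the given facts:
  Eve -> Kevin -> Xander
(each arrow means 'manager of the next')
Positions in the chain (0 = top):
  position of Eve: 0
  position of Kevin: 1
  position of Xander: 2

Xander is at position 2; the skip-level manager is 2 steps up the chain, i.e. position 0: Eve.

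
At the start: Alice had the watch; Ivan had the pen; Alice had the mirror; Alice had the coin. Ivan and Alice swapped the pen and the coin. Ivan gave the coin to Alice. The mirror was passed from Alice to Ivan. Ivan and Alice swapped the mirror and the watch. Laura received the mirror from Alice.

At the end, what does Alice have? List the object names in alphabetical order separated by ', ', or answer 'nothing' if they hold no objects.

Answer: coin, pen

Derivation:
Tracking all object holders:
Start: watch:Alice, pen:Ivan, mirror:Alice, coin:Alice
Event 1 (swap pen<->coin: now pen:Alice, coin:Ivan). State: watch:Alice, pen:Alice, mirror:Alice, coin:Ivan
Event 2 (give coin: Ivan -> Alice). State: watch:Alice, pen:Alice, mirror:Alice, coin:Alice
Event 3 (give mirror: Alice -> Ivan). State: watch:Alice, pen:Alice, mirror:Ivan, coin:Alice
Event 4 (swap mirror<->watch: now mirror:Alice, watch:Ivan). State: watch:Ivan, pen:Alice, mirror:Alice, coin:Alice
Event 5 (give mirror: Alice -> Laura). State: watch:Ivan, pen:Alice, mirror:Laura, coin:Alice

Final state: watch:Ivan, pen:Alice, mirror:Laura, coin:Alice
Alice holds: coin, pen.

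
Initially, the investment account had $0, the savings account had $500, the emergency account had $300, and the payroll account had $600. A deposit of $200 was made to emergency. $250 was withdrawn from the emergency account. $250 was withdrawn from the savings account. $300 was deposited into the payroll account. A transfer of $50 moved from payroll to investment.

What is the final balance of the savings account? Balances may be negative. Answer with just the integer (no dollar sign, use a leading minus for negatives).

Tracking account balances step by step:
Start: investment=0, savings=500, emergency=300, payroll=600
Event 1 (deposit 200 to emergency): emergency: 300 + 200 = 500. Balances: investment=0, savings=500, emergency=500, payroll=600
Event 2 (withdraw 250 from emergency): emergency: 500 - 250 = 250. Balances: investment=0, savings=500, emergency=250, payroll=600
Event 3 (withdraw 250 from savings): savings: 500 - 250 = 250. Balances: investment=0, savings=250, emergency=250, payroll=600
Event 4 (deposit 300 to payroll): payroll: 600 + 300 = 900. Balances: investment=0, savings=250, emergency=250, payroll=900
Event 5 (transfer 50 payroll -> investment): payroll: 900 - 50 = 850, investment: 0 + 50 = 50. Balances: investment=50, savings=250, emergency=250, payroll=850

Final balance of savings: 250

Answer: 250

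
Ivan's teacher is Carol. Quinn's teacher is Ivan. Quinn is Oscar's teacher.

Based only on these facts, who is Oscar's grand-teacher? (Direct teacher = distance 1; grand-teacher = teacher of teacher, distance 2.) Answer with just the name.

Reconstructing the teacher chain from the given facts:
  Carol -> Ivan -> Quinn -> Oscar
(each arrow means 'teacher of the next')
Positions in the chain (0 = top):
  position of Carol: 0
  position of Ivan: 1
  position of Quinn: 2
  position of Oscar: 3

Oscar is at position 3; the grand-teacher is 2 steps up the chain, i.e. position 1: Ivan.

Answer: Ivan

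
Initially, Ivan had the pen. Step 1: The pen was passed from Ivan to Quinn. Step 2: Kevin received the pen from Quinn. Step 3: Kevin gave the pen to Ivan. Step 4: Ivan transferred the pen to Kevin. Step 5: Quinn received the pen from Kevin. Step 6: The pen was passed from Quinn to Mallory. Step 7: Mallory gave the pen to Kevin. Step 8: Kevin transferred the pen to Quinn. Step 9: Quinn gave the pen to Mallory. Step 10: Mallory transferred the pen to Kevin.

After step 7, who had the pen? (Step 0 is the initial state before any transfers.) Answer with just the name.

Answer: Kevin

Derivation:
Tracking the pen holder through step 7:
After step 0 (start): Ivan
After step 1: Quinn
After step 2: Kevin
After step 3: Ivan
After step 4: Kevin
After step 5: Quinn
After step 6: Mallory
After step 7: Kevin

At step 7, the holder is Kevin.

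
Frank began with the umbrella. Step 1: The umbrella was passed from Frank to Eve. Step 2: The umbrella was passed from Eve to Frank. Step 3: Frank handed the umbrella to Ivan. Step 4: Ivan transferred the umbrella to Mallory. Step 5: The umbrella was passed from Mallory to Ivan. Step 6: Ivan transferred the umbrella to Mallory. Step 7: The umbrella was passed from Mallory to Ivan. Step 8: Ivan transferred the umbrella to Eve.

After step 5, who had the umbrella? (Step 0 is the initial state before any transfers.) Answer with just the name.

Answer: Ivan

Derivation:
Tracking the umbrella holder through step 5:
After step 0 (start): Frank
After step 1: Eve
After step 2: Frank
After step 3: Ivan
After step 4: Mallory
After step 5: Ivan

At step 5, the holder is Ivan.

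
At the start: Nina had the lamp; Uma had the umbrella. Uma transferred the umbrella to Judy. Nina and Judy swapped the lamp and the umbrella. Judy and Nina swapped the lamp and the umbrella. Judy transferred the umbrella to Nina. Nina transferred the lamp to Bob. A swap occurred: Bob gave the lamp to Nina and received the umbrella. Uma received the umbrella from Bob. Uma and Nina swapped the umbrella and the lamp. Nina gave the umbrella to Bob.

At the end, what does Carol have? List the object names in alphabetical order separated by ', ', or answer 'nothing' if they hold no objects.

Tracking all object holders:
Start: lamp:Nina, umbrella:Uma
Event 1 (give umbrella: Uma -> Judy). State: lamp:Nina, umbrella:Judy
Event 2 (swap lamp<->umbrella: now lamp:Judy, umbrella:Nina). State: lamp:Judy, umbrella:Nina
Event 3 (swap lamp<->umbrella: now lamp:Nina, umbrella:Judy). State: lamp:Nina, umbrella:Judy
Event 4 (give umbrella: Judy -> Nina). State: lamp:Nina, umbrella:Nina
Event 5 (give lamp: Nina -> Bob). State: lamp:Bob, umbrella:Nina
Event 6 (swap lamp<->umbrella: now lamp:Nina, umbrella:Bob). State: lamp:Nina, umbrella:Bob
Event 7 (give umbrella: Bob -> Uma). State: lamp:Nina, umbrella:Uma
Event 8 (swap umbrella<->lamp: now umbrella:Nina, lamp:Uma). State: lamp:Uma, umbrella:Nina
Event 9 (give umbrella: Nina -> Bob). State: lamp:Uma, umbrella:Bob

Final state: lamp:Uma, umbrella:Bob
Carol holds: (nothing).

Answer: nothing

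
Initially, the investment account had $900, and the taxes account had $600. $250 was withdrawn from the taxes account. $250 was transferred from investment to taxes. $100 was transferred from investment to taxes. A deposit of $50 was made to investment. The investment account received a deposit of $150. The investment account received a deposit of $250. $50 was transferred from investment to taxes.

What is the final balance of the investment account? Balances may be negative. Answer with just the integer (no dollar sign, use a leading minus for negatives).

Tracking account balances step by step:
Start: investment=900, taxes=600
Event 1 (withdraw 250 from taxes): taxes: 600 - 250 = 350. Balances: investment=900, taxes=350
Event 2 (transfer 250 investment -> taxes): investment: 900 - 250 = 650, taxes: 350 + 250 = 600. Balances: investment=650, taxes=600
Event 3 (transfer 100 investment -> taxes): investment: 650 - 100 = 550, taxes: 600 + 100 = 700. Balances: investment=550, taxes=700
Event 4 (deposit 50 to investment): investment: 550 + 50 = 600. Balances: investment=600, taxes=700
Event 5 (deposit 150 to investment): investment: 600 + 150 = 750. Balances: investment=750, taxes=700
Event 6 (deposit 250 to investment): investment: 750 + 250 = 1000. Balances: investment=1000, taxes=700
Event 7 (transfer 50 investment -> taxes): investment: 1000 - 50 = 950, taxes: 700 + 50 = 750. Balances: investment=950, taxes=750

Final balance of investment: 950

Answer: 950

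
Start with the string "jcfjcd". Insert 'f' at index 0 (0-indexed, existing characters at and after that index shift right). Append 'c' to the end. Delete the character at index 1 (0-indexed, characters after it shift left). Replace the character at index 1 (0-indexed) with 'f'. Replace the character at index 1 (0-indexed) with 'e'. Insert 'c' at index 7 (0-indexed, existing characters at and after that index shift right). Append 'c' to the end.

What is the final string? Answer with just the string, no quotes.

Answer: fefjcdccc

Derivation:
Applying each edit step by step:
Start: "jcfjcd"
Op 1 (insert 'f' at idx 0): "jcfjcd" -> "fjcfjcd"
Op 2 (append 'c'): "fjcfjcd" -> "fjcfjcdc"
Op 3 (delete idx 1 = 'j'): "fjcfjcdc" -> "fcfjcdc"
Op 4 (replace idx 1: 'c' -> 'f'): "fcfjcdc" -> "fffjcdc"
Op 5 (replace idx 1: 'f' -> 'e'): "fffjcdc" -> "fefjcdc"
Op 6 (insert 'c' at idx 7): "fefjcdc" -> "fefjcdcc"
Op 7 (append 'c'): "fefjcdcc" -> "fefjcdccc"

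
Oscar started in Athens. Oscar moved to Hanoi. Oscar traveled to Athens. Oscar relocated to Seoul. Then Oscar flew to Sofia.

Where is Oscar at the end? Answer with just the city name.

Tracking Oscar's location:
Start: Oscar is in Athens.
After move 1: Athens -> Hanoi. Oscar is in Hanoi.
After move 2: Hanoi -> Athens. Oscar is in Athens.
After move 3: Athens -> Seoul. Oscar is in Seoul.
After move 4: Seoul -> Sofia. Oscar is in Sofia.

Answer: Sofia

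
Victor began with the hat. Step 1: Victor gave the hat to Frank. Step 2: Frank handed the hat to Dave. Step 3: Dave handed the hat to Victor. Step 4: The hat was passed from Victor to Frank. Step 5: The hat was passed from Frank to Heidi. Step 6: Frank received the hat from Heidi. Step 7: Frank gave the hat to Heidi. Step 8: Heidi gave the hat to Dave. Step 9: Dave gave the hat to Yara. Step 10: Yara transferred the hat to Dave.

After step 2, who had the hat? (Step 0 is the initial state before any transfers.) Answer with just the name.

Answer: Dave

Derivation:
Tracking the hat holder through step 2:
After step 0 (start): Victor
After step 1: Frank
After step 2: Dave

At step 2, the holder is Dave.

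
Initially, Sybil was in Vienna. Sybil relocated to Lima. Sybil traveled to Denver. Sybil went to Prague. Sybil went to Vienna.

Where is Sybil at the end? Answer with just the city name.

Tracking Sybil's location:
Start: Sybil is in Vienna.
After move 1: Vienna -> Lima. Sybil is in Lima.
After move 2: Lima -> Denver. Sybil is in Denver.
After move 3: Denver -> Prague. Sybil is in Prague.
After move 4: Prague -> Vienna. Sybil is in Vienna.

Answer: Vienna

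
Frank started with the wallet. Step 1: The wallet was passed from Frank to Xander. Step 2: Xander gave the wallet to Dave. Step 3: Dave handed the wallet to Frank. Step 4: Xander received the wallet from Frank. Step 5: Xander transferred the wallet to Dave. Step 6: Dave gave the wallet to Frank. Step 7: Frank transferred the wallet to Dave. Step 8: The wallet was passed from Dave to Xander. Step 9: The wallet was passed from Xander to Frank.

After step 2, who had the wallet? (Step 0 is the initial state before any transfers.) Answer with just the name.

Answer: Dave

Derivation:
Tracking the wallet holder through step 2:
After step 0 (start): Frank
After step 1: Xander
After step 2: Dave

At step 2, the holder is Dave.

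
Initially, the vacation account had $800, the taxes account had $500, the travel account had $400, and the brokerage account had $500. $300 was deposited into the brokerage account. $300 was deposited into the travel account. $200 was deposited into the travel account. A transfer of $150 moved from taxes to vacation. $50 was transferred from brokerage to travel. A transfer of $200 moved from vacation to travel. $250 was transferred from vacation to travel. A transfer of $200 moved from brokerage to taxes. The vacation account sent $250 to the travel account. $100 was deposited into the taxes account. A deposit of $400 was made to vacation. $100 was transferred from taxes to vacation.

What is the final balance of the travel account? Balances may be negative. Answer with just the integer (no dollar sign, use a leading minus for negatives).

Tracking account balances step by step:
Start: vacation=800, taxes=500, travel=400, brokerage=500
Event 1 (deposit 300 to brokerage): brokerage: 500 + 300 = 800. Balances: vacation=800, taxes=500, travel=400, brokerage=800
Event 2 (deposit 300 to travel): travel: 400 + 300 = 700. Balances: vacation=800, taxes=500, travel=700, brokerage=800
Event 3 (deposit 200 to travel): travel: 700 + 200 = 900. Balances: vacation=800, taxes=500, travel=900, brokerage=800
Event 4 (transfer 150 taxes -> vacation): taxes: 500 - 150 = 350, vacation: 800 + 150 = 950. Balances: vacation=950, taxes=350, travel=900, brokerage=800
Event 5 (transfer 50 brokerage -> travel): brokerage: 800 - 50 = 750, travel: 900 + 50 = 950. Balances: vacation=950, taxes=350, travel=950, brokerage=750
Event 6 (transfer 200 vacation -> travel): vacation: 950 - 200 = 750, travel: 950 + 200 = 1150. Balances: vacation=750, taxes=350, travel=1150, brokerage=750
Event 7 (transfer 250 vacation -> travel): vacation: 750 - 250 = 500, travel: 1150 + 250 = 1400. Balances: vacation=500, taxes=350, travel=1400, brokerage=750
Event 8 (transfer 200 brokerage -> taxes): brokerage: 750 - 200 = 550, taxes: 350 + 200 = 550. Balances: vacation=500, taxes=550, travel=1400, brokerage=550
Event 9 (transfer 250 vacation -> travel): vacation: 500 - 250 = 250, travel: 1400 + 250 = 1650. Balances: vacation=250, taxes=550, travel=1650, brokerage=550
Event 10 (deposit 100 to taxes): taxes: 550 + 100 = 650. Balances: vacation=250, taxes=650, travel=1650, brokerage=550
Event 11 (deposit 400 to vacation): vacation: 250 + 400 = 650. Balances: vacation=650, taxes=650, travel=1650, brokerage=550
Event 12 (transfer 100 taxes -> vacation): taxes: 650 - 100 = 550, vacation: 650 + 100 = 750. Balances: vacation=750, taxes=550, travel=1650, brokerage=550

Final balance of travel: 1650

Answer: 1650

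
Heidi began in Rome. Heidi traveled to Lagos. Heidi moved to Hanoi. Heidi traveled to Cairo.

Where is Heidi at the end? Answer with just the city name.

Tracking Heidi's location:
Start: Heidi is in Rome.
After move 1: Rome -> Lagos. Heidi is in Lagos.
After move 2: Lagos -> Hanoi. Heidi is in Hanoi.
After move 3: Hanoi -> Cairo. Heidi is in Cairo.

Answer: Cairo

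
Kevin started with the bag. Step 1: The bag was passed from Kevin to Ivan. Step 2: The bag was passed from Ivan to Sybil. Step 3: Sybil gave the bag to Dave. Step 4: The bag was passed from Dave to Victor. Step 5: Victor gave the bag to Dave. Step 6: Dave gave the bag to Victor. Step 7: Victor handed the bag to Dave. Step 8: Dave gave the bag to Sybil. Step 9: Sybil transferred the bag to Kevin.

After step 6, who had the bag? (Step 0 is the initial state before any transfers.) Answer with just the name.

Tracking the bag holder through step 6:
After step 0 (start): Kevin
After step 1: Ivan
After step 2: Sybil
After step 3: Dave
After step 4: Victor
After step 5: Dave
After step 6: Victor

At step 6, the holder is Victor.

Answer: Victor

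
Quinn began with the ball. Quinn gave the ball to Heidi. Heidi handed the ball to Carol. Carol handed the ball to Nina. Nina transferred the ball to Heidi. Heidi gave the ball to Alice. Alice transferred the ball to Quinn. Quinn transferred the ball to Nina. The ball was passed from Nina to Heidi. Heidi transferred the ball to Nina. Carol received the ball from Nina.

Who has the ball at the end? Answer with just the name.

Answer: Carol

Derivation:
Tracking the ball through each event:
Start: Quinn has the ball.
After event 1: Heidi has the ball.
After event 2: Carol has the ball.
After event 3: Nina has the ball.
After event 4: Heidi has the ball.
After event 5: Alice has the ball.
After event 6: Quinn has the ball.
After event 7: Nina has the ball.
After event 8: Heidi has the ball.
After event 9: Nina has the ball.
After event 10: Carol has the ball.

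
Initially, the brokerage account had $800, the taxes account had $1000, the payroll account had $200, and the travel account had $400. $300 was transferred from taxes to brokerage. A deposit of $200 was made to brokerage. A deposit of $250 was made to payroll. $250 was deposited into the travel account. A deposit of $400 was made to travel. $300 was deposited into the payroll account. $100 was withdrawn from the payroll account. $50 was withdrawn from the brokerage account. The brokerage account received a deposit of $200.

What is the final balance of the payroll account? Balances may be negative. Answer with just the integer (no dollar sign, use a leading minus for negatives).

Answer: 650

Derivation:
Tracking account balances step by step:
Start: brokerage=800, taxes=1000, payroll=200, travel=400
Event 1 (transfer 300 taxes -> brokerage): taxes: 1000 - 300 = 700, brokerage: 800 + 300 = 1100. Balances: brokerage=1100, taxes=700, payroll=200, travel=400
Event 2 (deposit 200 to brokerage): brokerage: 1100 + 200 = 1300. Balances: brokerage=1300, taxes=700, payroll=200, travel=400
Event 3 (deposit 250 to payroll): payroll: 200 + 250 = 450. Balances: brokerage=1300, taxes=700, payroll=450, travel=400
Event 4 (deposit 250 to travel): travel: 400 + 250 = 650. Balances: brokerage=1300, taxes=700, payroll=450, travel=650
Event 5 (deposit 400 to travel): travel: 650 + 400 = 1050. Balances: brokerage=1300, taxes=700, payroll=450, travel=1050
Event 6 (deposit 300 to payroll): payroll: 450 + 300 = 750. Balances: brokerage=1300, taxes=700, payroll=750, travel=1050
Event 7 (withdraw 100 from payroll): payroll: 750 - 100 = 650. Balances: brokerage=1300, taxes=700, payroll=650, travel=1050
Event 8 (withdraw 50 from brokerage): brokerage: 1300 - 50 = 1250. Balances: brokerage=1250, taxes=700, payroll=650, travel=1050
Event 9 (deposit 200 to brokerage): brokerage: 1250 + 200 = 1450. Balances: brokerage=1450, taxes=700, payroll=650, travel=1050

Final balance of payroll: 650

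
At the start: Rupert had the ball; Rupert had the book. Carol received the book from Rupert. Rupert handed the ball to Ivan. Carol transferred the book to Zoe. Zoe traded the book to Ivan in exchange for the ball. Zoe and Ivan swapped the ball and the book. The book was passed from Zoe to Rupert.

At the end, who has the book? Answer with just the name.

Tracking all object holders:
Start: ball:Rupert, book:Rupert
Event 1 (give book: Rupert -> Carol). State: ball:Rupert, book:Carol
Event 2 (give ball: Rupert -> Ivan). State: ball:Ivan, book:Carol
Event 3 (give book: Carol -> Zoe). State: ball:Ivan, book:Zoe
Event 4 (swap book<->ball: now book:Ivan, ball:Zoe). State: ball:Zoe, book:Ivan
Event 5 (swap ball<->book: now ball:Ivan, book:Zoe). State: ball:Ivan, book:Zoe
Event 6 (give book: Zoe -> Rupert). State: ball:Ivan, book:Rupert

Final state: ball:Ivan, book:Rupert
The book is held by Rupert.

Answer: Rupert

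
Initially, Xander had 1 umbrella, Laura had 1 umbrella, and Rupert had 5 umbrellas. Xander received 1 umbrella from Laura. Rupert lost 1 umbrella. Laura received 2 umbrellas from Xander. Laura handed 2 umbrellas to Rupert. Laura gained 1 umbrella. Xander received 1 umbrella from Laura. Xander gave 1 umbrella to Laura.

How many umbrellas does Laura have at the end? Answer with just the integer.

Tracking counts step by step:
Start: Xander=1, Laura=1, Rupert=5
Event 1 (Laura -> Xander, 1): Laura: 1 -> 0, Xander: 1 -> 2. State: Xander=2, Laura=0, Rupert=5
Event 2 (Rupert -1): Rupert: 5 -> 4. State: Xander=2, Laura=0, Rupert=4
Event 3 (Xander -> Laura, 2): Xander: 2 -> 0, Laura: 0 -> 2. State: Xander=0, Laura=2, Rupert=4
Event 4 (Laura -> Rupert, 2): Laura: 2 -> 0, Rupert: 4 -> 6. State: Xander=0, Laura=0, Rupert=6
Event 5 (Laura +1): Laura: 0 -> 1. State: Xander=0, Laura=1, Rupert=6
Event 6 (Laura -> Xander, 1): Laura: 1 -> 0, Xander: 0 -> 1. State: Xander=1, Laura=0, Rupert=6
Event 7 (Xander -> Laura, 1): Xander: 1 -> 0, Laura: 0 -> 1. State: Xander=0, Laura=1, Rupert=6

Laura's final count: 1

Answer: 1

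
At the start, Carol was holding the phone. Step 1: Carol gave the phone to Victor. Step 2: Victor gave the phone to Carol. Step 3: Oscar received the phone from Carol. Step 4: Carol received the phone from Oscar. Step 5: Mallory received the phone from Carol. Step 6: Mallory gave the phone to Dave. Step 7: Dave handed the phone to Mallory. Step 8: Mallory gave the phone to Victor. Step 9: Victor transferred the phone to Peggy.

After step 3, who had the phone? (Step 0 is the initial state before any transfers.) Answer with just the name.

Tracking the phone holder through step 3:
After step 0 (start): Carol
After step 1: Victor
After step 2: Carol
After step 3: Oscar

At step 3, the holder is Oscar.

Answer: Oscar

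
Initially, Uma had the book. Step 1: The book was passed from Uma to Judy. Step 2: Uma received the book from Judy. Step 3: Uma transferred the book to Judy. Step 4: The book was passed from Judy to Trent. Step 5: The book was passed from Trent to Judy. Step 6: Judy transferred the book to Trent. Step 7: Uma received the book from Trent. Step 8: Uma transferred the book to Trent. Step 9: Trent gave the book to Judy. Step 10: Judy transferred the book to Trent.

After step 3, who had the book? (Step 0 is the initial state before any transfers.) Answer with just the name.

Tracking the book holder through step 3:
After step 0 (start): Uma
After step 1: Judy
After step 2: Uma
After step 3: Judy

At step 3, the holder is Judy.

Answer: Judy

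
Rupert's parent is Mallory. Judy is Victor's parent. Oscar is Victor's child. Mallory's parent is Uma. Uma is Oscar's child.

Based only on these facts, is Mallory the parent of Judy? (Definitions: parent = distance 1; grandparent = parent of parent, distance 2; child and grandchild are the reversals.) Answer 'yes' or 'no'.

Reconstructing the parent chain from the given facts:
  Judy -> Victor -> Oscar -> Uma -> Mallory -> Rupert
(each arrow means 'parent of the next')
Positions in the chain (0 = top):
  position of Judy: 0
  position of Victor: 1
  position of Oscar: 2
  position of Uma: 3
  position of Mallory: 4
  position of Rupert: 5

Mallory is at position 4, Judy is at position 0; signed distance (j - i) = -4.
'parent' requires j - i = 1. Actual distance is -4, so the relation does NOT hold.

Answer: no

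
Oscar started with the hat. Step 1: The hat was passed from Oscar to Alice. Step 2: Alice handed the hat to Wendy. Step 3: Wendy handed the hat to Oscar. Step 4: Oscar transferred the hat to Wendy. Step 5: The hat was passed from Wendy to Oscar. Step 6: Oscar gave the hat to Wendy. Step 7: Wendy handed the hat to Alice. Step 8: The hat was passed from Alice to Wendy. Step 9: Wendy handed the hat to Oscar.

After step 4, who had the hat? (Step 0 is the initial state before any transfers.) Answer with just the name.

Tracking the hat holder through step 4:
After step 0 (start): Oscar
After step 1: Alice
After step 2: Wendy
After step 3: Oscar
After step 4: Wendy

At step 4, the holder is Wendy.

Answer: Wendy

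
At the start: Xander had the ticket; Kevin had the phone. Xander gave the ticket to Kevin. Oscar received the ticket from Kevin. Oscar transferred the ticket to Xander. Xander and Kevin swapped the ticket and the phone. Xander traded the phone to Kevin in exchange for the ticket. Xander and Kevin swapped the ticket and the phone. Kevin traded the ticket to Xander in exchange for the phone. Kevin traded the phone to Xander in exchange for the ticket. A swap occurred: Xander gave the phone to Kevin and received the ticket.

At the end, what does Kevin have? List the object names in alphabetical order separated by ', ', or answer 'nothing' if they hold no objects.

Answer: phone

Derivation:
Tracking all object holders:
Start: ticket:Xander, phone:Kevin
Event 1 (give ticket: Xander -> Kevin). State: ticket:Kevin, phone:Kevin
Event 2 (give ticket: Kevin -> Oscar). State: ticket:Oscar, phone:Kevin
Event 3 (give ticket: Oscar -> Xander). State: ticket:Xander, phone:Kevin
Event 4 (swap ticket<->phone: now ticket:Kevin, phone:Xander). State: ticket:Kevin, phone:Xander
Event 5 (swap phone<->ticket: now phone:Kevin, ticket:Xander). State: ticket:Xander, phone:Kevin
Event 6 (swap ticket<->phone: now ticket:Kevin, phone:Xander). State: ticket:Kevin, phone:Xander
Event 7 (swap ticket<->phone: now ticket:Xander, phone:Kevin). State: ticket:Xander, phone:Kevin
Event 8 (swap phone<->ticket: now phone:Xander, ticket:Kevin). State: ticket:Kevin, phone:Xander
Event 9 (swap phone<->ticket: now phone:Kevin, ticket:Xander). State: ticket:Xander, phone:Kevin

Final state: ticket:Xander, phone:Kevin
Kevin holds: phone.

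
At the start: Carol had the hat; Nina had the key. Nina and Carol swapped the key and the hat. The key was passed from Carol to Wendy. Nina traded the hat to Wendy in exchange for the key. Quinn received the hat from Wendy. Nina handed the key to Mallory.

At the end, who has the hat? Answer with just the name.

Tracking all object holders:
Start: hat:Carol, key:Nina
Event 1 (swap key<->hat: now key:Carol, hat:Nina). State: hat:Nina, key:Carol
Event 2 (give key: Carol -> Wendy). State: hat:Nina, key:Wendy
Event 3 (swap hat<->key: now hat:Wendy, key:Nina). State: hat:Wendy, key:Nina
Event 4 (give hat: Wendy -> Quinn). State: hat:Quinn, key:Nina
Event 5 (give key: Nina -> Mallory). State: hat:Quinn, key:Mallory

Final state: hat:Quinn, key:Mallory
The hat is held by Quinn.

Answer: Quinn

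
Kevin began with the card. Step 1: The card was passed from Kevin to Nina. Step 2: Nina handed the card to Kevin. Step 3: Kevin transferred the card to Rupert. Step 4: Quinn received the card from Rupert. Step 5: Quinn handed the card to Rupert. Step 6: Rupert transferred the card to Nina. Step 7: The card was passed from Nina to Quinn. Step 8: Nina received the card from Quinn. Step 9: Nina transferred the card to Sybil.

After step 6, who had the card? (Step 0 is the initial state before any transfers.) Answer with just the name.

Tracking the card holder through step 6:
After step 0 (start): Kevin
After step 1: Nina
After step 2: Kevin
After step 3: Rupert
After step 4: Quinn
After step 5: Rupert
After step 6: Nina

At step 6, the holder is Nina.

Answer: Nina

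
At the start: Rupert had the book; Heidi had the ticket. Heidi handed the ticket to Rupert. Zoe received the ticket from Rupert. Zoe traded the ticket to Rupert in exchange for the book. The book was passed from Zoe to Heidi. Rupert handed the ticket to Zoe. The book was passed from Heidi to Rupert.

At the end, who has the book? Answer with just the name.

Answer: Rupert

Derivation:
Tracking all object holders:
Start: book:Rupert, ticket:Heidi
Event 1 (give ticket: Heidi -> Rupert). State: book:Rupert, ticket:Rupert
Event 2 (give ticket: Rupert -> Zoe). State: book:Rupert, ticket:Zoe
Event 3 (swap ticket<->book: now ticket:Rupert, book:Zoe). State: book:Zoe, ticket:Rupert
Event 4 (give book: Zoe -> Heidi). State: book:Heidi, ticket:Rupert
Event 5 (give ticket: Rupert -> Zoe). State: book:Heidi, ticket:Zoe
Event 6 (give book: Heidi -> Rupert). State: book:Rupert, ticket:Zoe

Final state: book:Rupert, ticket:Zoe
The book is held by Rupert.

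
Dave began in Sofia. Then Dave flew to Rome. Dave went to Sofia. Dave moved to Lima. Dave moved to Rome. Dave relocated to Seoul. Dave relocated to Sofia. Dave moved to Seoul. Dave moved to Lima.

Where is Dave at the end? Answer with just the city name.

Tracking Dave's location:
Start: Dave is in Sofia.
After move 1: Sofia -> Rome. Dave is in Rome.
After move 2: Rome -> Sofia. Dave is in Sofia.
After move 3: Sofia -> Lima. Dave is in Lima.
After move 4: Lima -> Rome. Dave is in Rome.
After move 5: Rome -> Seoul. Dave is in Seoul.
After move 6: Seoul -> Sofia. Dave is in Sofia.
After move 7: Sofia -> Seoul. Dave is in Seoul.
After move 8: Seoul -> Lima. Dave is in Lima.

Answer: Lima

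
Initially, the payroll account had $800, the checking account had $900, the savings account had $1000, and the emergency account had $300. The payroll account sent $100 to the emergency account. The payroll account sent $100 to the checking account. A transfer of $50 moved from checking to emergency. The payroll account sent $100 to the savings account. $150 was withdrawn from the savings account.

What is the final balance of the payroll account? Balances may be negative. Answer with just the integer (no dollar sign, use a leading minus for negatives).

Tracking account balances step by step:
Start: payroll=800, checking=900, savings=1000, emergency=300
Event 1 (transfer 100 payroll -> emergency): payroll: 800 - 100 = 700, emergency: 300 + 100 = 400. Balances: payroll=700, checking=900, savings=1000, emergency=400
Event 2 (transfer 100 payroll -> checking): payroll: 700 - 100 = 600, checking: 900 + 100 = 1000. Balances: payroll=600, checking=1000, savings=1000, emergency=400
Event 3 (transfer 50 checking -> emergency): checking: 1000 - 50 = 950, emergency: 400 + 50 = 450. Balances: payroll=600, checking=950, savings=1000, emergency=450
Event 4 (transfer 100 payroll -> savings): payroll: 600 - 100 = 500, savings: 1000 + 100 = 1100. Balances: payroll=500, checking=950, savings=1100, emergency=450
Event 5 (withdraw 150 from savings): savings: 1100 - 150 = 950. Balances: payroll=500, checking=950, savings=950, emergency=450

Final balance of payroll: 500

Answer: 500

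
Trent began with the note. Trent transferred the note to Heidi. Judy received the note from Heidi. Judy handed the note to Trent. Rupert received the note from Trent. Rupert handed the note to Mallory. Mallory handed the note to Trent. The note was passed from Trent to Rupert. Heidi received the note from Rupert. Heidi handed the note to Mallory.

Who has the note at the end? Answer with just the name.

Tracking the note through each event:
Start: Trent has the note.
After event 1: Heidi has the note.
After event 2: Judy has the note.
After event 3: Trent has the note.
After event 4: Rupert has the note.
After event 5: Mallory has the note.
After event 6: Trent has the note.
After event 7: Rupert has the note.
After event 8: Heidi has the note.
After event 9: Mallory has the note.

Answer: Mallory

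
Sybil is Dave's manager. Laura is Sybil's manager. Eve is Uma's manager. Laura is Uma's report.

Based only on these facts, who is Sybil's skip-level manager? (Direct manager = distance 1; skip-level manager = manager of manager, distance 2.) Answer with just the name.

Reconstructing the manager chain from the given facts:
  Eve -> Uma -> Laura -> Sybil -> Dave
(each arrow means 'manager of the next')
Positions in the chain (0 = top):
  position of Eve: 0
  position of Uma: 1
  position of Laura: 2
  position of Sybil: 3
  position of Dave: 4

Sybil is at position 3; the skip-level manager is 2 steps up the chain, i.e. position 1: Uma.

Answer: Uma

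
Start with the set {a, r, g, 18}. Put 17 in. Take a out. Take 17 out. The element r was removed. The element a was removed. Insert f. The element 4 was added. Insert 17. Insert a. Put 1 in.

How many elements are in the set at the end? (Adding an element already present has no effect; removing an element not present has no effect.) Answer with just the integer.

Answer: 7

Derivation:
Tracking the set through each operation:
Start: {18, a, g, r}
Event 1 (add 17): added. Set: {17, 18, a, g, r}
Event 2 (remove a): removed. Set: {17, 18, g, r}
Event 3 (remove 17): removed. Set: {18, g, r}
Event 4 (remove r): removed. Set: {18, g}
Event 5 (remove a): not present, no change. Set: {18, g}
Event 6 (add f): added. Set: {18, f, g}
Event 7 (add 4): added. Set: {18, 4, f, g}
Event 8 (add 17): added. Set: {17, 18, 4, f, g}
Event 9 (add a): added. Set: {17, 18, 4, a, f, g}
Event 10 (add 1): added. Set: {1, 17, 18, 4, a, f, g}

Final set: {1, 17, 18, 4, a, f, g} (size 7)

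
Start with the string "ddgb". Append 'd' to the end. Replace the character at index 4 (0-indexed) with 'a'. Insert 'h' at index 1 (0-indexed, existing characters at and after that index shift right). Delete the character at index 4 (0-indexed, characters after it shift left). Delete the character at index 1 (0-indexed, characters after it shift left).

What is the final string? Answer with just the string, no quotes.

Answer: ddga

Derivation:
Applying each edit step by step:
Start: "ddgb"
Op 1 (append 'd'): "ddgb" -> "ddgbd"
Op 2 (replace idx 4: 'd' -> 'a'): "ddgbd" -> "ddgba"
Op 3 (insert 'h' at idx 1): "ddgba" -> "dhdgba"
Op 4 (delete idx 4 = 'b'): "dhdgba" -> "dhdga"
Op 5 (delete idx 1 = 'h'): "dhdga" -> "ddga"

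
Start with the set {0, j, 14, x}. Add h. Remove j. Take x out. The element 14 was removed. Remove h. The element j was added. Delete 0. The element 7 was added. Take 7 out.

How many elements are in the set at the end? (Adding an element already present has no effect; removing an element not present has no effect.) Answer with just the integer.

Tracking the set through each operation:
Start: {0, 14, j, x}
Event 1 (add h): added. Set: {0, 14, h, j, x}
Event 2 (remove j): removed. Set: {0, 14, h, x}
Event 3 (remove x): removed. Set: {0, 14, h}
Event 4 (remove 14): removed. Set: {0, h}
Event 5 (remove h): removed. Set: {0}
Event 6 (add j): added. Set: {0, j}
Event 7 (remove 0): removed. Set: {j}
Event 8 (add 7): added. Set: {7, j}
Event 9 (remove 7): removed. Set: {j}

Final set: {j} (size 1)

Answer: 1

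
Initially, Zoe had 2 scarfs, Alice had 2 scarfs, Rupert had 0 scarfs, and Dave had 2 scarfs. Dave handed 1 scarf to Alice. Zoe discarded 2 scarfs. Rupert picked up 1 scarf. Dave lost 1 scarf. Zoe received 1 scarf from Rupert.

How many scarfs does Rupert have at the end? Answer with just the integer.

Tracking counts step by step:
Start: Zoe=2, Alice=2, Rupert=0, Dave=2
Event 1 (Dave -> Alice, 1): Dave: 2 -> 1, Alice: 2 -> 3. State: Zoe=2, Alice=3, Rupert=0, Dave=1
Event 2 (Zoe -2): Zoe: 2 -> 0. State: Zoe=0, Alice=3, Rupert=0, Dave=1
Event 3 (Rupert +1): Rupert: 0 -> 1. State: Zoe=0, Alice=3, Rupert=1, Dave=1
Event 4 (Dave -1): Dave: 1 -> 0. State: Zoe=0, Alice=3, Rupert=1, Dave=0
Event 5 (Rupert -> Zoe, 1): Rupert: 1 -> 0, Zoe: 0 -> 1. State: Zoe=1, Alice=3, Rupert=0, Dave=0

Rupert's final count: 0

Answer: 0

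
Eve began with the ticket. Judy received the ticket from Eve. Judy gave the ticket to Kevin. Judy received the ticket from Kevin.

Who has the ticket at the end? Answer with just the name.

Tracking the ticket through each event:
Start: Eve has the ticket.
After event 1: Judy has the ticket.
After event 2: Kevin has the ticket.
After event 3: Judy has the ticket.

Answer: Judy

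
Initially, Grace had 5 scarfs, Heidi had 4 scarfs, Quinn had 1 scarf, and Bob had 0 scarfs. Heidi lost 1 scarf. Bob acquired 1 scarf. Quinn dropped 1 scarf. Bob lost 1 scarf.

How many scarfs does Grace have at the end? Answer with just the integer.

Answer: 5

Derivation:
Tracking counts step by step:
Start: Grace=5, Heidi=4, Quinn=1, Bob=0
Event 1 (Heidi -1): Heidi: 4 -> 3. State: Grace=5, Heidi=3, Quinn=1, Bob=0
Event 2 (Bob +1): Bob: 0 -> 1. State: Grace=5, Heidi=3, Quinn=1, Bob=1
Event 3 (Quinn -1): Quinn: 1 -> 0. State: Grace=5, Heidi=3, Quinn=0, Bob=1
Event 4 (Bob -1): Bob: 1 -> 0. State: Grace=5, Heidi=3, Quinn=0, Bob=0

Grace's final count: 5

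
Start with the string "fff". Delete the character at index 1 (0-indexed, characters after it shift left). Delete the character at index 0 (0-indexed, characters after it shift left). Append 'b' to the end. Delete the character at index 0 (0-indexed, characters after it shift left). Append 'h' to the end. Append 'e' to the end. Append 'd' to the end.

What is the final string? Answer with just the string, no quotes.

Applying each edit step by step:
Start: "fff"
Op 1 (delete idx 1 = 'f'): "fff" -> "ff"
Op 2 (delete idx 0 = 'f'): "ff" -> "f"
Op 3 (append 'b'): "f" -> "fb"
Op 4 (delete idx 0 = 'f'): "fb" -> "b"
Op 5 (append 'h'): "b" -> "bh"
Op 6 (append 'e'): "bh" -> "bhe"
Op 7 (append 'd'): "bhe" -> "bhed"

Answer: bhed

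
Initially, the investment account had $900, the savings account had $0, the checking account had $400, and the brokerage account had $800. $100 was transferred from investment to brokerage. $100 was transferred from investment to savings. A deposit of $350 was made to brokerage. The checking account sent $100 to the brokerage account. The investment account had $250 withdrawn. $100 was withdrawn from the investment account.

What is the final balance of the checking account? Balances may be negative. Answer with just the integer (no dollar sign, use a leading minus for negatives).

Answer: 300

Derivation:
Tracking account balances step by step:
Start: investment=900, savings=0, checking=400, brokerage=800
Event 1 (transfer 100 investment -> brokerage): investment: 900 - 100 = 800, brokerage: 800 + 100 = 900. Balances: investment=800, savings=0, checking=400, brokerage=900
Event 2 (transfer 100 investment -> savings): investment: 800 - 100 = 700, savings: 0 + 100 = 100. Balances: investment=700, savings=100, checking=400, brokerage=900
Event 3 (deposit 350 to brokerage): brokerage: 900 + 350 = 1250. Balances: investment=700, savings=100, checking=400, brokerage=1250
Event 4 (transfer 100 checking -> brokerage): checking: 400 - 100 = 300, brokerage: 1250 + 100 = 1350. Balances: investment=700, savings=100, checking=300, brokerage=1350
Event 5 (withdraw 250 from investment): investment: 700 - 250 = 450. Balances: investment=450, savings=100, checking=300, brokerage=1350
Event 6 (withdraw 100 from investment): investment: 450 - 100 = 350. Balances: investment=350, savings=100, checking=300, brokerage=1350

Final balance of checking: 300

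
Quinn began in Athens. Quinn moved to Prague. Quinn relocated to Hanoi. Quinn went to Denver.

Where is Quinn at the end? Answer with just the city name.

Answer: Denver

Derivation:
Tracking Quinn's location:
Start: Quinn is in Athens.
After move 1: Athens -> Prague. Quinn is in Prague.
After move 2: Prague -> Hanoi. Quinn is in Hanoi.
After move 3: Hanoi -> Denver. Quinn is in Denver.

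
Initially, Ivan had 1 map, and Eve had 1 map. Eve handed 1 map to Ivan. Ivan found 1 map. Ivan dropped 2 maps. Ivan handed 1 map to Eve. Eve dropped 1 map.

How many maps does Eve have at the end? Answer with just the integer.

Answer: 0

Derivation:
Tracking counts step by step:
Start: Ivan=1, Eve=1
Event 1 (Eve -> Ivan, 1): Eve: 1 -> 0, Ivan: 1 -> 2. State: Ivan=2, Eve=0
Event 2 (Ivan +1): Ivan: 2 -> 3. State: Ivan=3, Eve=0
Event 3 (Ivan -2): Ivan: 3 -> 1. State: Ivan=1, Eve=0
Event 4 (Ivan -> Eve, 1): Ivan: 1 -> 0, Eve: 0 -> 1. State: Ivan=0, Eve=1
Event 5 (Eve -1): Eve: 1 -> 0. State: Ivan=0, Eve=0

Eve's final count: 0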